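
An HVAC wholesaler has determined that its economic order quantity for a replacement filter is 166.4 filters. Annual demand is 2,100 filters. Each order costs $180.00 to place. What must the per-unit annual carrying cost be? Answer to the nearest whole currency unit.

Invert the EOQ relation Q*² = 2DS/H.
From Q* = √(2DS/H): H = 2DS / Q*² = 2 × 2,100 × 180 / 166.4² = 27.3033.

H ≈ $27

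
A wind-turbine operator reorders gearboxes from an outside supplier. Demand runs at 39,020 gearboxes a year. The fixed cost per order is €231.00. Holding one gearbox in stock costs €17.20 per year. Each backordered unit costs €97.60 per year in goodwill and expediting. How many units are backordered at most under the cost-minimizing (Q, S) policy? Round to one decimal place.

With planned backorders, Q* = √(2DS/H) · √((H+B)/B).
√(2DS/H) = √(2 × 39,020 × 231 / 17.2) = 1023.765.
√((H+B)/B) = √((17.2+97.6)/97.6) = 1.0845.
Q* ≈ 1110.316.
S* = Q* · H/(H+B) = 1110.316 × 17.2/114.8 ≈ 166.354.

S* ≈ 166.4 gearboxes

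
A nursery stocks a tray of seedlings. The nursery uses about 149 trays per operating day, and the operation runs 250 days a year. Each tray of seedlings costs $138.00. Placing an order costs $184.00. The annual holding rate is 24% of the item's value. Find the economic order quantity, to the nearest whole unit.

Annual demand D = 149 × 250 = 37,250.
Holding cost H = 0.24 × $138.00 = $33.1200 per unit per year.
EOQ = √(2DS / H) = √(2 × 37,250 × 184 / 33.12).
= √(13,708,000 / 33.12) = √413,888.8889 ≈ 643.342.

Q* ≈ 643 trays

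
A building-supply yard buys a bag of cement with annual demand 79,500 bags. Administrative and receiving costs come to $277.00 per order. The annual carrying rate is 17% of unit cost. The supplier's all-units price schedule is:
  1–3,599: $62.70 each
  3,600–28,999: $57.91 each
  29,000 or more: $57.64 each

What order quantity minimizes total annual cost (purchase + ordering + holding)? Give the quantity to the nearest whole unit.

Holding cost per unit per year at price C is H = 0.17·C.
For each price level, check whether its EOQ is feasible; otherwise the best quantity at that price is the breakpoint.
EOQ at $62.70 = 2032.7 (feasible in tier 1): TC = 79,500×$62.70 + (79,500/2032.7)×277 + (2032.7/2)×0.17×$62.70 = $5,006,316.89.
EOQ at $57.91 = 2115.1 < 3600, so use break Q=3600: TC = 79,500×$57.91 + (79,500/3600.0)×277 + (3600.0/2)×0.17×$57.91 = $4,627,682.54.
EOQ at $57.64 = 2120.1 < 29000, so use break Q=29000: TC = 79,500×$57.64 + (79,500/29000.0)×277 + (29000.0/2)×0.17×$57.64 = $4,725,221.96.
Lowest total cost is $4,627,682.54 at Q = 3600.0.

Q* ≈ 3,600 bags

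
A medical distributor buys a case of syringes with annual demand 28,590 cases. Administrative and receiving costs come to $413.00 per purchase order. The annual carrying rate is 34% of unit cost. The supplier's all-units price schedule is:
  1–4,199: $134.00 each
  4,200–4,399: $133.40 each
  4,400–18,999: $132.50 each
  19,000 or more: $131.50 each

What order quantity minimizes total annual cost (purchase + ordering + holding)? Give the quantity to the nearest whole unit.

Holding cost per unit per year at price C is H = 0.34·C.
Candidates are each tier's EOQ (if it falls in that tier) and each price-break quantity.
EOQ at $134.00 = 720.0 (feasible in tier 1): TC = 28,590×$134.00 + (28,590/720.0)×413 + (720.0/2)×0.34×$134.00 = $3,863,861.14.
EOQ at $133.40 = 721.6 < 4200, so use break Q=4200: TC = 28,590×$133.40 + (28,590/4200.0)×413 + (4200.0/2)×0.34×$133.40 = $3,911,964.95.
EOQ at $132.50 = 724.0 < 4400, so use break Q=4400: TC = 28,590×$132.50 + (28,590/4400.0)×413 + (4400.0/2)×0.34×$132.50 = $3,889,968.56.
EOQ at $131.50 = 726.8 < 19000, so use break Q=19000: TC = 28,590×$131.50 + (28,590/19000.0)×413 + (19000.0/2)×0.34×$131.50 = $4,184,951.46.
Lowest total cost is $3,863,861.14 at Q = 720.0.

Q* ≈ 720 cases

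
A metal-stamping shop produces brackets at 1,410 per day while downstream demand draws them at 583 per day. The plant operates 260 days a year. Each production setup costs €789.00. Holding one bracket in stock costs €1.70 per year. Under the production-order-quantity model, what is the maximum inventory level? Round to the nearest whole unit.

I_max ≈ 9,084 brackets

Annual demand D = 583 × 260 = 151,580.
Production build-up factor (1 − d/p) = 1 − 583/1,410 = 0.5865.
Q* = √(2DS / (H(1 − d/p))) = √(2 × 151,580 × 789 / (1.7 × 0.5865)).
= √(239,193,240 / 0.9971) ≈ 15488.408.
Maximum inventory = Q*(1 − d/p) = 15488.408 × 0.5865 ≈ 9084.336.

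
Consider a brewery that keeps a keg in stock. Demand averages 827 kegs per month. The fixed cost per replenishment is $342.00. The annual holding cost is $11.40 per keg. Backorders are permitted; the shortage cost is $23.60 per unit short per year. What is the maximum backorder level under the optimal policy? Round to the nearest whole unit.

Annual demand D = 827 × 12 = 9,924.
With planned backorders, Q* = √(2DS/H) · √((H+B)/B).
√(2DS/H) = √(2 × 9,924 × 342 / 11.4) = 771.648.
√((H+B)/B) = √((11.4+23.6)/23.6) = 1.2178.
Q* ≈ 939.717.
S* = Q* · H/(H+B) = 939.717 × 11.4/35 ≈ 306.079.

S* ≈ 306 kegs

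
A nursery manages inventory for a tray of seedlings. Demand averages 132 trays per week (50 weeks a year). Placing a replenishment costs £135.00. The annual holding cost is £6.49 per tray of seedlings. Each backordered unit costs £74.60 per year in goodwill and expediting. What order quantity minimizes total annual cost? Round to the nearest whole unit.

Annual demand D = 132 × 50 = 6,600.
With planned backorders, Q* = √(2DS/H) · √((H+B)/B).
√(2DS/H) = √(2 × 6,600 × 135 / 6.49) = 524.000.
√((H+B)/B) = √((6.49+74.6)/74.6) = 1.0426.
Q* ≈ 546.318.

Q* ≈ 546 trays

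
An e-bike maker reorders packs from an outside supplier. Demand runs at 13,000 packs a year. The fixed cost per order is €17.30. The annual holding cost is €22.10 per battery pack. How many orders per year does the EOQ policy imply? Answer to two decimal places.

The optimal lot size = √(2DS/H) = √(2 × 13,000 × 17.3 / 22.1) ≈ 142.66.
Orders per year = D / Q* = 13,000 / 142.66 ≈ 91.123.

N ≈ 91.12 orders per year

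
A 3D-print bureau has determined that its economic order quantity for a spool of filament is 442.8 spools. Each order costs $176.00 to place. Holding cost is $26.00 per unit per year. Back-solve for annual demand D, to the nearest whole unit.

D ≈ 14,483 spools per year

Squaring Q* = √(2DS/H) gives Q*² = 2DS/H.
From Q* = √(2DS/H): D = Q*²H / (2S) = 442.8² × 26 / (2 × 176) = 14482.579.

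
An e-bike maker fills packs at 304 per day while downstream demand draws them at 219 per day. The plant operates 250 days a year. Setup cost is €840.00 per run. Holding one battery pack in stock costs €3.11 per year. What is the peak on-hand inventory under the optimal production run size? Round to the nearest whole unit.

Annual demand D = 219 × 250 = 54,750.
Production build-up factor (1 − d/p) = 1 − 219/304 = 0.2796.
Q* = √(2DS / (H(1 − d/p))) = √(2 × 54,750 × 840 / (3.11 × 0.2796)).
= √(91,980,000 / 0.8696) ≈ 10284.752.
Maximum inventory = Q*(1 − d/p) = 10284.752 × 0.2796 ≈ 2875.671.

I_max ≈ 2,876 packs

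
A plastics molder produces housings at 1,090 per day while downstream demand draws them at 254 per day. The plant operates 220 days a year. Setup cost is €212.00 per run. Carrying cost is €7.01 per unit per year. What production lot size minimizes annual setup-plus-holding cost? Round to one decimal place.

Q* ≈ 2,099.2 housings

Annual demand D = 254 × 220 = 55,880.
Production build-up factor (1 − d/p) = 1 − 254/1,090 = 0.7670.
Q* = √(2DS / (H(1 − d/p))) = √(2 × 55,880 × 212 / (7.01 × 0.7670)).
= √(23,693,120 / 5.3765) ≈ 2099.241.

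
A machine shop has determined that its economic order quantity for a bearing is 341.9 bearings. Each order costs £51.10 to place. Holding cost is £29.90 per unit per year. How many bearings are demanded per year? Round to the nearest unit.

The basic EOQ model gives Q* = √(2DS/H); rearrange for the unknown.
From Q* = √(2DS/H): D = Q*²H / (2S) = 341.9² × 29.9 / (2 × 51.1) = 34199.401.

D ≈ 34,199 bearings per year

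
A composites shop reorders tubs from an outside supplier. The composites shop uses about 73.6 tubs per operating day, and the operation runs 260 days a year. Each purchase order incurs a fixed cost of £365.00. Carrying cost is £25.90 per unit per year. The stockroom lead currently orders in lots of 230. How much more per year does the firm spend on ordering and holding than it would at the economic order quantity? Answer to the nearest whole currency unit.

Extra cost ≈ £14,325 per year

Annual demand D = 73.6 × 260 = 19,136.
EOQ = √(2DS/H) = √(2 × 19,136 × 365 / 25.9) ≈ 734.41.
Cost at Q* = (D/Q*)S + (Q*/2)H = √(2DSH) ≈ £19,021.16.
Cost at Q = 230: (19,136/230)×365 + (230/2)×25.9 = £30,368.00 + £2,978.50 = £33,346.50.
Excess = £33,346.50 − £19,021.16 = £14,325.34.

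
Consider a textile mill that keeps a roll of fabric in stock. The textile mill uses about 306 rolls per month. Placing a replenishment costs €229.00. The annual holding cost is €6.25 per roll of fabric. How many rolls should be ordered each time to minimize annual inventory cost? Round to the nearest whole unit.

Annual demand D = 306 × 12 = 3,672.
EOQ = √(2DS / H) = √(2 × 3,672 × 229 / 6.25).
= √(1,681,776 / 6.25) = √269,084.16 ≈ 518.733.

Q* ≈ 519 rolls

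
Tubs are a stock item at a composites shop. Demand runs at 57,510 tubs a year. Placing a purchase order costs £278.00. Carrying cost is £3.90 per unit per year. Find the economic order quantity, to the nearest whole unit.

Q* ≈ 2,863 tubs

EOQ = √(2DS / H) = √(2 × 57,510 × 278 / 3.9).
= √(31,975,560 / 3.9) = √8,198,861.5385 ≈ 2863.365.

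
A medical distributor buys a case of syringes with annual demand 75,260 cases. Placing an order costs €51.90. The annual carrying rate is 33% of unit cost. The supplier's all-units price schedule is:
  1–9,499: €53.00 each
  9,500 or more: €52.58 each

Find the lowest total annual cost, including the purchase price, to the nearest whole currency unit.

Holding cost per unit per year at price C is H = 0.33·C.
Candidates are each tier's EOQ (if it falls in that tier) and each price-break quantity.
EOQ at €53.00 = 668.3 (feasible in tier 1): TC = 75,260×€53.00 + (75,260/668.3)×51.9 + (668.3/2)×0.33×€53.00 = €4,000,468.96.
EOQ at €52.58 = 671.0 < 9500, so use break Q=9500: TC = 75,260×€52.58 + (75,260/9500.0)×51.9 + (9500.0/2)×0.33×€52.58 = €4,040,001.11.
Lowest total cost among the candidates is at Q = 668.3.

TC* ≈ €4,000,469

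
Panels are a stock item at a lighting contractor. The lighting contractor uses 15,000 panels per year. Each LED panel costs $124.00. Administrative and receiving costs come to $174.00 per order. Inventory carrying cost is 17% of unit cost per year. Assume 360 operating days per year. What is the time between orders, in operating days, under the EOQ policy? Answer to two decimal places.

T ≈ 11.94 days

Holding cost H = 0.17 × $124.00 = $21.0800 per unit per year.
Q* = √(2DS/H) = √(2 × 15,000 × 174 / 21.08) ≈ 497.62.
Cycle time = Q*/D × 360 = 497.62 / 15,000 × 360 ≈ 11.943 days.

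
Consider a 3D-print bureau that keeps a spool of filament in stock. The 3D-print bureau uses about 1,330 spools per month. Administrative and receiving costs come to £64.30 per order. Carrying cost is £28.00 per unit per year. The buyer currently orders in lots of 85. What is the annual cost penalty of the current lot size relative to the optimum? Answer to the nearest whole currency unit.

Annual demand D = 1,330 × 12 = 15,960.
EOQ = √(2DS/H) = √(2 × 15,960 × 64.3 / 28) ≈ 270.74.
Cost at Q* = (D/Q*)S + (Q*/2)H = √(2DSH) ≈ £7,580.82.
Cost at Q = 85: (15,960/85)×64.3 + (85/2)×28 = £12,073.27 + £1,190.00 = £13,263.27.
Excess = £13,263.27 − £7,580.82 = £5,682.45.

Extra cost ≈ £5,682 per year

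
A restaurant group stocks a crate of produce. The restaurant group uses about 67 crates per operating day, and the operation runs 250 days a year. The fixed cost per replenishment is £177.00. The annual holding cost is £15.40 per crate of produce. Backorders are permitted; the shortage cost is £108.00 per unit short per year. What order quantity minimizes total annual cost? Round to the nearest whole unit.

Q* ≈ 663 crates

Annual demand D = 67 × 250 = 16,750.
With planned backorders, Q* = √(2DS/H) · √((H+B)/B).
√(2DS/H) = √(2 × 16,750 × 177 / 15.4) = 620.510.
√((H+B)/B) = √((15.4+108)/108) = 1.0689.
Q* ≈ 663.276.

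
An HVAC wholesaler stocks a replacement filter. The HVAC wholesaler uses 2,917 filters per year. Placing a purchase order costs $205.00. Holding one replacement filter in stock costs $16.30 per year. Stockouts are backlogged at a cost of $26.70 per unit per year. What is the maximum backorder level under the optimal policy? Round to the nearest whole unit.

S* ≈ 130 filters

With planned backorders, Q* = √(2DS/H) · √((H+B)/B).
√(2DS/H) = √(2 × 2,917 × 205 / 16.3) = 270.873.
√((H+B)/B) = √((16.3+26.7)/26.7) = 1.2690.
Q* ≈ 343.752.
S* = Q* · H/(H+B) = 343.752 × 16.3/43 ≈ 130.306.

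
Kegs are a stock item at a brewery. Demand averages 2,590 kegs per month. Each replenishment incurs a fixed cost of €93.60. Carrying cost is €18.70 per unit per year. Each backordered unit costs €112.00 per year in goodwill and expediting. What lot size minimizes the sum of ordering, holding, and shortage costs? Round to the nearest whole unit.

Annual demand D = 2,590 × 12 = 31,080.
With planned backorders, Q* = √(2DS/H) · √((H+B)/B).
√(2DS/H) = √(2 × 31,080 × 93.6 / 18.7) = 557.792.
√((H+B)/B) = √((18.7+112)/112) = 1.0803.
Q* ≈ 602.562.

Q* ≈ 603 kegs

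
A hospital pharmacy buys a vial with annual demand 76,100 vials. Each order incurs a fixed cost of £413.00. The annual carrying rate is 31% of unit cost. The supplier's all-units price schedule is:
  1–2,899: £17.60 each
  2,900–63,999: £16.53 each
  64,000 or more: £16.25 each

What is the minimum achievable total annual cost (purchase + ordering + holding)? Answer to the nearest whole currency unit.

TC* ≈ £1,275,880

Holding cost per unit per year at price C is H = 0.31·C.
Evaluate total cost at each tier's feasible EOQ or, if the EOQ is below the tier, at the tier's minimum quantity.
Tier 1 (£17.60): EOQ = 3394.3 exceeds tier's upper bound 2899, so this tier is dominated.
EOQ at £16.53 = 3502.4 (feasible in tier 2): TC = 76,100×£16.53 + (76,100/3502.4)×413 + (3502.4/2)×0.31×£16.53 = £1,275,880.32.
EOQ at £16.25 = 3532.4 < 64000, so use break Q=64000: TC = 76,100×£16.25 + (76,100/64000.0)×413 + (64000.0/2)×0.31×£16.25 = £1,398,316.08.
Lowest total cost among the candidates is at Q = 3502.4.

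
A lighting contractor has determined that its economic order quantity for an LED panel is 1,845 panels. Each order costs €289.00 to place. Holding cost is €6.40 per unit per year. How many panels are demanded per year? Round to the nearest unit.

D ≈ 37,692 panels per year

The basic EOQ model gives Q* = √(2DS/H); rearrange for the unknown.
From Q* = √(2DS/H): D = Q*²H / (2S) = 1,845² × 6.4 / (2 × 289) = 37691.626.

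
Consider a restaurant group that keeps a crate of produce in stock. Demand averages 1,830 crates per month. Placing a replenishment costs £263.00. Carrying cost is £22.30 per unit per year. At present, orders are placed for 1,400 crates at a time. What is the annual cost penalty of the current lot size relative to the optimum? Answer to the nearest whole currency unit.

Extra cost ≈ £3,686 per year

Annual demand D = 1,830 × 12 = 21,960.
EOQ = √(2DS/H) = √(2 × 21,960 × 263 / 22.3) ≈ 719.71.
Cost at Q* = (D/Q*)S + (Q*/2)H = √(2DSH) ≈ £16,049.50.
Cost at Q = 1,400: (21,960/1,400)×263 + (1,400/2)×22.3 = £4,125.34 + £15,610.00 = £19,735.34.
Excess = £19,735.34 − £16,049.50 = £3,685.84.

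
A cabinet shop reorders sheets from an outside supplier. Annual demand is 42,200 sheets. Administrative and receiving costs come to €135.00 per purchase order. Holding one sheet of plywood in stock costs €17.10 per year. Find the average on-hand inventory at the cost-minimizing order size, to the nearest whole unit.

EOQ = √(2DS/H) = √(2 × 42,200 × 135 / 17.1) ≈ 816.28.
Average inventory = Q*/2 ≈ 816.28 / 2 = 408.141.

Average inventory ≈ 408 sheets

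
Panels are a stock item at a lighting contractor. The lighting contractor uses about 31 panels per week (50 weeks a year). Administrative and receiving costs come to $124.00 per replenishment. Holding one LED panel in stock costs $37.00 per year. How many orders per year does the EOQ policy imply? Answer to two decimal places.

N ≈ 15.21 orders per year

Annual demand D = 31 × 50 = 1,550.
EOQ = √(2DS/H) = √(2 × 1,550 × 124 / 37) ≈ 101.93.
Orders per year = D / Q* = 1,550 / 101.93 ≈ 15.207.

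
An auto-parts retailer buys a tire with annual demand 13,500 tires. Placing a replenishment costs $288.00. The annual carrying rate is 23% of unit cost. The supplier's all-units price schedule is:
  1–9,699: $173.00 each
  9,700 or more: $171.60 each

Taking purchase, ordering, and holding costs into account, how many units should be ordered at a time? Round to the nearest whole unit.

Q* ≈ 442 tires

Holding cost per unit per year at price C is H = 0.23·C.
Candidates are each tier's EOQ (if it falls in that tier) and each price-break quantity.
EOQ at $173.00 = 442.1 (feasible in tier 1): TC = 13,500×$173.00 + (13,500/442.1)×288 + (442.1/2)×0.23×$173.00 = $2,353,089.97.
EOQ at $171.60 = 443.9 < 9700, so use break Q=9700: TC = 13,500×$171.60 + (13,500/9700.0)×288 + (9700.0/2)×0.23×$171.60 = $2,508,420.62.
Lowest total cost is $2,353,089.97 at Q = 442.1.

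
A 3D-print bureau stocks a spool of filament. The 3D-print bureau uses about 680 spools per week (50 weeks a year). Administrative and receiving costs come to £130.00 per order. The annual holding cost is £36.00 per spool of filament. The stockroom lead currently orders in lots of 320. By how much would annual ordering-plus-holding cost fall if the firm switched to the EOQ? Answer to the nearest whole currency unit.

Annual demand D = 680 × 50 = 34,000.
EOQ = √(2DS/H) = √(2 × 34,000 × 130 / 36) ≈ 495.54.
Cost at Q* = (D/Q*)S + (Q*/2)H = √(2DSH) ≈ £17,839.28.
Cost at Q = 320: (34,000/320)×130 + (320/2)×36 = £13,812.50 + £5,760.00 = £19,572.50.
Excess = £19,572.50 − £17,839.28 = £1,733.22.

Extra cost ≈ £1,733 per year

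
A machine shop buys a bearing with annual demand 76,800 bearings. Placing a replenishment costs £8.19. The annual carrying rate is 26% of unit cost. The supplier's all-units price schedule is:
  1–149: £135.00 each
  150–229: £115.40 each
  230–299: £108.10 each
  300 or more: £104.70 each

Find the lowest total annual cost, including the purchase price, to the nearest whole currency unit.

Holding cost per unit per year at price C is H = 0.26·C.
For each price level, check whether its EOQ is feasible; otherwise the best quantity at that price is the breakpoint.
Tier 1 (£135.00): EOQ = 189.3 exceeds tier's upper bound 149, so this tier is dominated.
EOQ at £115.40 = 204.8 (feasible in tier 2): TC = 76,800×£115.40 + (76,800/204.8)×8.19 + (204.8/2)×0.26×£115.40 = £8,868,863.66.
EOQ at £108.10 = 211.6 < 230, so use break Q=230: TC = 76,800×£108.10 + (76,800/230.0)×8.19 + (230.0/2)×0.26×£108.10 = £8,308,046.94.
EOQ at £104.70 = 215.0 < 300, so use break Q=300: TC = 76,800×£104.70 + (76,800/300.0)×8.19 + (300.0/2)×0.26×£104.70 = £8,047,139.94.
Lowest total cost among the candidates is at Q = 300.0.

TC* ≈ £8,047,140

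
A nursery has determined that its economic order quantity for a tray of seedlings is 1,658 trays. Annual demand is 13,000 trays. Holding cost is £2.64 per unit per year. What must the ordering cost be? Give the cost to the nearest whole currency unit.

Invert the EOQ relation Q*² = 2DS/H.
From Q* = √(2DS/H): S = Q*²H / (2D) = 1,658² × 2.64 / (2 × 13,000) = 279.1256.

S ≈ £279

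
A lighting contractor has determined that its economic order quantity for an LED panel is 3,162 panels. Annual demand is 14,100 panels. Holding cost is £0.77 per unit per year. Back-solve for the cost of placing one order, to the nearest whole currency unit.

S ≈ £273

Squaring Q* = √(2DS/H) gives Q*² = 2DS/H.
From Q* = √(2DS/H): S = Q*²H / (2D) = 3,162² × 0.77 / (2 × 14,100) = 273.0017.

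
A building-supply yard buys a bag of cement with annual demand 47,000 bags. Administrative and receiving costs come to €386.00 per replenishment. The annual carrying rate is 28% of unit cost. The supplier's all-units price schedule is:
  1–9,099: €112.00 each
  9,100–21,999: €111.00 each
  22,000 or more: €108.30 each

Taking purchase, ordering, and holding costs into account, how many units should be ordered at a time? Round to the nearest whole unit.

Holding cost per unit per year at price C is H = 0.28·C.
Candidates are each tier's EOQ (if it falls in that tier) and each price-break quantity.
EOQ at €112.00 = 1075.6 (feasible in tier 1): TC = 47,000×€112.00 + (47,000/1075.6)×386 + (1075.6/2)×0.28×€112.00 = €5,297,732.27.
EOQ at €111.00 = 1080.5 < 9100, so use break Q=9100: TC = 47,000×€111.00 + (47,000/9100.0)×386 + (9100.0/2)×0.28×€111.00 = €5,360,407.63.
EOQ at €108.30 = 1093.9 < 22000, so use break Q=22000: TC = 47,000×€108.30 + (47,000/22000.0)×386 + (22000.0/2)×0.28×€108.30 = €5,424,488.64.
Lowest total cost is €5,297,732.27 at Q = 1075.6.

Q* ≈ 1,076 bags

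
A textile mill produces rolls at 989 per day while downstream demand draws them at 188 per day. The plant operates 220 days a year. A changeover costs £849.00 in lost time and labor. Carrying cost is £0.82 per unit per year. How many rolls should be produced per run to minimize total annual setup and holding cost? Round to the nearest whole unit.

Annual demand D = 188 × 220 = 41,360.
Production build-up factor (1 − d/p) = 1 − 188/989 = 0.8099.
Q* = √(2DS / (H(1 − d/p))) = √(2 × 41,360 × 849 / (0.82 × 0.8099)).
= √(70,229,280 / 0.6641) ≈ 10283.337.

Q* ≈ 10,283 rolls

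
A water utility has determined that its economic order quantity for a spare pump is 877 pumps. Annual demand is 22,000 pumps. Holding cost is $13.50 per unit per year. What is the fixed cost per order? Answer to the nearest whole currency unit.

The basic EOQ model gives Q* = √(2DS/H); rearrange for the unknown.
From Q* = √(2DS/H): S = Q*²H / (2D) = 877² × 13.5 / (2 × 22,000) = 235.9828.

S ≈ $236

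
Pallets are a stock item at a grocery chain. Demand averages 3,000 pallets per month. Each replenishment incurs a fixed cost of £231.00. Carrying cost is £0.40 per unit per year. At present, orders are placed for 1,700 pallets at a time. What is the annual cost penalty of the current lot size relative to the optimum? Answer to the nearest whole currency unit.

Extra cost ≈ £2,652 per year

Annual demand D = 3,000 × 12 = 36,000.
EOQ = √(2DS/H) = √(2 × 36,000 × 231 / 0.4) ≈ 6448.26.
Cost at Q* = (D/Q*)S + (Q*/2)H = √(2DSH) ≈ £2,579.30.
Cost at Q = 1,700: (36,000/1,700)×231 + (1,700/2)×0.4 = £4,891.76 + £340.00 = £5,231.76.
Excess = £5,231.76 − £2,579.30 = £2,652.46.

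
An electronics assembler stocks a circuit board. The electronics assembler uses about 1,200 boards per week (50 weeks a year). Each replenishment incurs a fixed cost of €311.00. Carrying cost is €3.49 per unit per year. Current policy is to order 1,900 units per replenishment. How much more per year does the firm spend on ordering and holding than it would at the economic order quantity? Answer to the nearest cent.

Annual demand D = 1,200 × 50 = 60,000.
EOQ = √(2DS/H) = √(2 × 60,000 × 311 / 3.49) ≈ 3270.08.
Cost at Q* = (D/Q*)S + (Q*/2)H = √(2DSH) ≈ €11,412.57.
Cost at Q = 1,900: (60,000/1,900)×311 + (1,900/2)×3.49 = €9,821.05 + €3,315.50 = €13,136.55.
Excess = €13,136.55 − €11,412.57 = €1,723.98.

Extra cost ≈ €1,723.98 per year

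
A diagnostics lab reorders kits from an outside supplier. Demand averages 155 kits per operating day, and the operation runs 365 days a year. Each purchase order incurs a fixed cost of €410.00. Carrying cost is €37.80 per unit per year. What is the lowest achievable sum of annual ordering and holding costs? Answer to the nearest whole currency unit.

TC* ≈ €41,876

Annual demand D = 155 × 365 = 56,575.
EOQ = √(2DS/H) = √(2 × 56,575 × 410 / 37.8) ≈ 1107.83.
At Q*, ordering cost (D/Q*)S equals holding cost (Q*/2)H, each = √(DSH/2).
Minimum total = √(2DSH) = √(2 × 56,575 × 410 × 37.8) ≈ 41875.992.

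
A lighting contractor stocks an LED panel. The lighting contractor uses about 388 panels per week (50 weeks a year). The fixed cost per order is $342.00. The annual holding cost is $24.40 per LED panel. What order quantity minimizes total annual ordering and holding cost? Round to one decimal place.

Q* ≈ 737.5 panels

Annual demand D = 388 × 50 = 19,400.
EOQ = √(2DS / H) = √(2 × 19,400 × 342 / 24.4).
= √(13,269,600 / 24.4) = √543,836.0656 ≈ 737.452.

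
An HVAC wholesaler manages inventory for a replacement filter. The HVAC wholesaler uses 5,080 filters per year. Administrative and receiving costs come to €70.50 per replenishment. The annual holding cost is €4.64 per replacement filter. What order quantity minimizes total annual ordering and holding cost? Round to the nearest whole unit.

EOQ = √(2DS / H) = √(2 × 5,080 × 70.5 / 4.64).
= √(716,280 / 4.64) = √154,370.6897 ≈ 392.900.

Q* ≈ 393 filters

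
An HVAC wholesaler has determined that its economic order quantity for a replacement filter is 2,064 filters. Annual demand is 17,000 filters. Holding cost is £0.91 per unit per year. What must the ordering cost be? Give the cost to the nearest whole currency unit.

S ≈ £114

Squaring Q* = √(2DS/H) gives Q*² = 2DS/H.
From Q* = √(2DS/H): S = Q*²H / (2D) = 2,064² × 0.91 / (2 × 17,000) = 114.0202.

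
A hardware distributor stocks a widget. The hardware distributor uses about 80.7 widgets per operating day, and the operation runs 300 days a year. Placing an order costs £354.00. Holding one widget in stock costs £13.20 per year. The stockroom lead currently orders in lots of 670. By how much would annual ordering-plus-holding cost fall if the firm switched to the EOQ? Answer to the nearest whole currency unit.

Annual demand D = 80.7 × 300 = 24,210.
EOQ = √(2DS/H) = √(2 × 24,210 × 354 / 13.2) ≈ 1139.53.
Cost at Q* = (D/Q*)S + (Q*/2)H = √(2DSH) ≈ £15,041.84.
Cost at Q = 670: (24,210/670)×354 + (670/2)×13.2 = £12,791.55 + £4,422.00 = £17,213.55.
Excess = £17,213.55 − £15,041.84 = £2,171.71.

Extra cost ≈ £2,172 per year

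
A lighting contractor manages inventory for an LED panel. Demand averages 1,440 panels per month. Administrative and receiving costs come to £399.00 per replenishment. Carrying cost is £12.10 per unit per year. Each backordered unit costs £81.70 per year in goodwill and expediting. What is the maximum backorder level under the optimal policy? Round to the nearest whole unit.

Annual demand D = 1,440 × 12 = 17,280.
With planned backorders, Q* = √(2DS/H) · √((H+B)/B).
√(2DS/H) = √(2 × 17,280 × 399 / 12.1) = 1067.531.
√((H+B)/B) = √((12.1+81.7)/81.7) = 1.0715.
Q* ≈ 1143.855.
S* = Q* · H/(H+B) = 1143.855 × 12.1/93.8 ≈ 147.555.

S* ≈ 148 panels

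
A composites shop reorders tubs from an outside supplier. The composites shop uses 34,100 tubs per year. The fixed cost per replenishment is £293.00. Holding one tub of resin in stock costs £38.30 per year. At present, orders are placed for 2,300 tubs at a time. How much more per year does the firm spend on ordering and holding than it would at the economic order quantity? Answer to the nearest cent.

Extra cost ≈ £20,724.38 per year

EOQ = √(2DS/H) = √(2 × 34,100 × 293 / 38.3) ≈ 722.31.
Cost at Q* = (D/Q*)S + (Q*/2)H = √(2DSH) ≈ £27,664.66.
Cost at Q = 2,300: (34,100/2,300)×293 + (2,300/2)×38.3 = £4,344.04 + £44,045.00 = £48,389.04.
Excess = £48,389.04 − £27,664.66 = £20,724.38.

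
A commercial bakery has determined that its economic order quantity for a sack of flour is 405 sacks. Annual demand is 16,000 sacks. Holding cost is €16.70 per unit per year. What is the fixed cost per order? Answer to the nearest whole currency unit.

Squaring Q* = √(2DS/H) gives Q*² = 2DS/H.
From Q* = √(2DS/H): S = Q*²H / (2D) = 405² × 16.7 / (2 × 16,000) = 85.6005.

S ≈ €86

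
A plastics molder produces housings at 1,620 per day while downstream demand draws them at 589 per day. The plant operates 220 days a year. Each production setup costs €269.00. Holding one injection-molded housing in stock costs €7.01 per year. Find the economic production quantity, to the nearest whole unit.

Annual demand D = 589 × 220 = 129,580.
Production build-up factor (1 − d/p) = 1 − 589/1,620 = 0.6364.
Q* = √(2DS / (H(1 − d/p))) = √(2 × 129,580 × 269 / (7.01 × 0.6364)).
= √(69,714,040 / 4.4613) ≈ 3953.023.

Q* ≈ 3,953 housings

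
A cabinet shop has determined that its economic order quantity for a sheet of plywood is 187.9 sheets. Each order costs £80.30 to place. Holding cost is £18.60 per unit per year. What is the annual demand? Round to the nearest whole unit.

D ≈ 4,089 sheets per year

Invert the EOQ relation Q*² = 2DS/H.
From Q* = √(2DS/H): D = Q*²H / (2S) = 187.9² × 18.6 / (2 × 80.3) = 4089.036.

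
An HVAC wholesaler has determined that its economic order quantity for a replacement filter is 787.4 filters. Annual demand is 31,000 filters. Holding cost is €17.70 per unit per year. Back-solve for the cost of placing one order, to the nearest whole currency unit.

S ≈ €177

Invert the EOQ relation Q*² = 2DS/H.
From Q* = √(2DS/H): S = Q*²H / (2D) = 787.4² × 17.7 / (2 × 31,000) = 176.9996.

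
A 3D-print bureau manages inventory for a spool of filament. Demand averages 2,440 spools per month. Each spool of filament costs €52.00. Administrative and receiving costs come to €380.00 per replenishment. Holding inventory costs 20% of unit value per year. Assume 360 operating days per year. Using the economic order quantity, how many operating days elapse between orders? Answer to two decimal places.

Annual demand D = 2,440 × 12 = 29,280.
Holding cost H = 0.20 × €52.00 = €10.4000 per unit per year.
EOQ = √(2DS/H) = √(2 × 29,280 × 380 / 10.4) ≈ 1462.77.
Cycle time = Q*/D × 360 = 1462.77 / 29,280 × 360 ≈ 17.985 days.

T ≈ 17.98 days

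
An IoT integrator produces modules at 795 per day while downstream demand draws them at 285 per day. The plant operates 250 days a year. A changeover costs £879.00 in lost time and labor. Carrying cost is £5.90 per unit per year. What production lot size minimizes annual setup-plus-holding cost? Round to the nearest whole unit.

Q* ≈ 5,753 modules

Annual demand D = 285 × 250 = 71,250.
Production build-up factor (1 − d/p) = 1 − 285/795 = 0.6415.
Q* = √(2DS / (H(1 − d/p))) = √(2 × 71,250 × 879 / (5.9 × 0.6415)).
= √(125,257,500 / 3.7849) ≈ 5752.735.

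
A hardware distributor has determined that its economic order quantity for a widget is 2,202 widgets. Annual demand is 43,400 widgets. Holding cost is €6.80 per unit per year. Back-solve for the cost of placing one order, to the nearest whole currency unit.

S ≈ €380

Invert the EOQ relation Q*² = 2DS/H.
From Q* = √(2DS/H): S = Q*²H / (2D) = 2,202² × 6.8 / (2 × 43,400) = 379.8602.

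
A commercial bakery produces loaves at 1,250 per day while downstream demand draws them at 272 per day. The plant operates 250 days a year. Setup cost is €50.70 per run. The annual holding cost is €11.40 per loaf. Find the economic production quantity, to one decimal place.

Annual demand D = 272 × 250 = 68,000.
Production build-up factor (1 − d/p) = 1 − 272/1,250 = 0.7824.
Q* = √(2DS / (H(1 − d/p))) = √(2 × 68,000 × 50.7 / (11.4 × 0.7824)).
= √(6,895,200 / 8.9194) ≈ 879.238.

Q* ≈ 879.2 loaves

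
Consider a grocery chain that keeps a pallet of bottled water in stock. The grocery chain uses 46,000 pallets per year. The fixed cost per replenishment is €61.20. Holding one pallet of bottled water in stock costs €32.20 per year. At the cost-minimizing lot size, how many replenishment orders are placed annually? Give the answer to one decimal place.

N ≈ 110.0 orders per year

EOQ = √(2DS/H) = √(2 × 46,000 × 61.2 / 32.2) ≈ 418.16.
Orders per year = D / Q* = 46,000 / 418.16 ≈ 110.006.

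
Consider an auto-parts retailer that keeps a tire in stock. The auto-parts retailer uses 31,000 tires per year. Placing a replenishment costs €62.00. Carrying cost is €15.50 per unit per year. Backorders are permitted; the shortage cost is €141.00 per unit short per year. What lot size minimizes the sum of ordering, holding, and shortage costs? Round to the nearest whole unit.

Q* ≈ 525 tires

With planned backorders, Q* = √(2DS/H) · √((H+B)/B).
√(2DS/H) = √(2 × 31,000 × 62 / 15.5) = 497.996.
√((H+B)/B) = √((15.5+141)/141) = 1.0535.
Q* ≈ 524.655.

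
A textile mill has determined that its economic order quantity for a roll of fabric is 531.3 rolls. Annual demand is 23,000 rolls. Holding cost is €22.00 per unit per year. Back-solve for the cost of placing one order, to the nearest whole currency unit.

S ≈ €135

Squaring Q* = √(2DS/H) gives Q*² = 2DS/H.
From Q* = √(2DS/H): S = Q*²H / (2D) = 531.3² × 22 / (2 × 23,000) = 135.0033.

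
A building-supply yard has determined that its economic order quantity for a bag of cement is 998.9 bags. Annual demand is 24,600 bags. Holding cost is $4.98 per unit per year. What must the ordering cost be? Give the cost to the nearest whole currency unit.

S ≈ $101

Invert the EOQ relation Q*² = 2DS/H.
From Q* = √(2DS/H): S = Q*²H / (2D) = 998.9² × 4.98 / (2 × 24,600) = 100.9970.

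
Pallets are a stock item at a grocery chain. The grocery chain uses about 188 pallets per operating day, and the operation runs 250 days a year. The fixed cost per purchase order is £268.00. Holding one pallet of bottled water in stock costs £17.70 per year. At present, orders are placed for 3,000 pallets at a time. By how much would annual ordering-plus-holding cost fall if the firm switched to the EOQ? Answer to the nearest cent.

Annual demand D = 188 × 250 = 47,000.
EOQ = √(2DS/H) = √(2 × 47,000 × 268 / 17.7) ≈ 1193.01.
Cost at Q* = (D/Q*)S + (Q*/2)H = √(2DSH) ≈ £21,116.31.
Cost at Q = 3,000: (47,000/3,000)×268 + (3,000/2)×17.7 = £4,198.67 + £26,550.00 = £30,748.67.
Excess = £30,748.67 − £21,116.31 = £9,632.36.

Extra cost ≈ £9,632.36 per year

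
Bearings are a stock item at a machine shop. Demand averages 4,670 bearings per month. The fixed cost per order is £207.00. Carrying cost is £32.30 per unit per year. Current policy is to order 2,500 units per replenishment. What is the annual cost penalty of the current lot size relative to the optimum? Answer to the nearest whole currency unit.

Annual demand D = 4,670 × 12 = 56,040.
EOQ = √(2DS/H) = √(2 × 56,040 × 207 / 32.3) ≈ 847.52.
Cost at Q* = (D/Q*)S + (Q*/2)H = √(2DSH) ≈ £27,374.77.
Cost at Q = 2,500: (56,040/2,500)×207 + (2,500/2)×32.3 = £4,640.11 + £40,375.00 = £45,015.11.
Excess = £45,015.11 − £27,374.77 = £17,640.34.

Extra cost ≈ £17,640 per year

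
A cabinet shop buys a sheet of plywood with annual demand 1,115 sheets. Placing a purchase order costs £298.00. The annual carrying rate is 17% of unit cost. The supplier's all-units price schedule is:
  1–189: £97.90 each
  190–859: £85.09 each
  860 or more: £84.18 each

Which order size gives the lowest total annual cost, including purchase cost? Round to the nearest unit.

Q* ≈ 214 sheets

Holding cost per unit per year at price C is H = 0.17·C.
For each price level, check whether its EOQ is feasible; otherwise the best quantity at that price is the breakpoint.
Tier 1 (£97.90): EOQ = 199.8 exceeds tier's upper bound 189, so this tier is dominated.
EOQ at £85.09 = 214.3 (feasible in tier 2): TC = 1,115×£85.09 + (1,115/214.3)×298 + (214.3/2)×0.17×£85.09 = £97,975.80.
EOQ at £84.18 = 215.5 < 860, so use break Q=860: TC = 1,115×£84.18 + (1,115/860.0)×298 + (860.0/2)×0.17×£84.18 = £100,400.62.
Lowest total cost is £97,975.80 at Q = 214.3.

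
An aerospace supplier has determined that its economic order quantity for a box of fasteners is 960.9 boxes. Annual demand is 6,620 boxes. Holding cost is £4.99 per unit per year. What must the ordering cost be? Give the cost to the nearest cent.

Invert the EOQ relation Q*² = 2DS/H.
From Q* = √(2DS/H): S = Q*²H / (2D) = 960.9² × 4.99 / (2 × 6,620) = 347.9917.

S ≈ £347.99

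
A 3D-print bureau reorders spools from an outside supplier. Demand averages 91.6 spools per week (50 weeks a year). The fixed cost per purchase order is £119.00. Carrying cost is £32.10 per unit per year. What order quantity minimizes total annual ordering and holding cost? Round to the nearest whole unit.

Q* ≈ 184 spools

Annual demand D = 91.6 × 50 = 4,580.
EOQ = √(2DS / H) = √(2 × 4,580 × 119 / 32.1).
= √(1,090,040 / 32.1) = √33,957.6324 ≈ 184.276.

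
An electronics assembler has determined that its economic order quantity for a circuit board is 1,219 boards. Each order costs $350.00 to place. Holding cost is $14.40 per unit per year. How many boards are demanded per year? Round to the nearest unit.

The basic EOQ model gives Q* = √(2DS/H); rearrange for the unknown.
From Q* = √(2DS/H): D = Q*²H / (2S) = 1,219² × 14.4 / (2 × 350) = 30568.341.

D ≈ 30,568 boards per year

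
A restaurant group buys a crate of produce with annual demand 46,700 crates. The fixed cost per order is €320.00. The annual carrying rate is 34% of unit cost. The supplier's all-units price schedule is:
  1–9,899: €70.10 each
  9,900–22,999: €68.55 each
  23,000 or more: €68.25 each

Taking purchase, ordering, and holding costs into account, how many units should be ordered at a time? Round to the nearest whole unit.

Holding cost per unit per year at price C is H = 0.34·C.
Candidates are each tier's EOQ (if it falls in that tier) and each price-break quantity.
EOQ at €70.10 = 1119.8 (feasible in tier 1): TC = 46,700×€70.10 + (46,700/1119.8)×320 + (1119.8/2)×0.34×€70.10 = €3,300,359.90.
EOQ at €68.55 = 1132.4 < 9900, so use break Q=9900: TC = 46,700×€68.55 + (46,700/9900.0)×320 + (9900.0/2)×0.34×€68.55 = €3,318,164.14.
EOQ at €68.25 = 1134.9 < 23000, so use break Q=23000: TC = 46,700×€68.25 + (46,700/23000.0)×320 + (23000.0/2)×0.34×€68.25 = €3,454,782.24.
Lowest total cost is €3,300,359.90 at Q = 1119.8.

Q* ≈ 1,120 crates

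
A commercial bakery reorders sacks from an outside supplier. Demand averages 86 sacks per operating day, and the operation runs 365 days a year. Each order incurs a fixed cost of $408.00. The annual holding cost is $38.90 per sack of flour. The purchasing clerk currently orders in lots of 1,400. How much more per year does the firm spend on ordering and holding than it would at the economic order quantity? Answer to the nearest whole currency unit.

Annual demand D = 86 × 365 = 31,390.
EOQ = √(2DS/H) = √(2 × 31,390 × 408 / 38.9) ≈ 811.46.
Cost at Q* = (D/Q*)S + (Q*/2)H = √(2DSH) ≈ $31,565.71.
Cost at Q = 1,400: (31,390/1,400)×408 + (1,400/2)×38.9 = $9,147.94 + $27,230.00 = $36,377.94.
Excess = $36,377.94 − $31,565.71 = $4,812.23.

Extra cost ≈ $4,812 per year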